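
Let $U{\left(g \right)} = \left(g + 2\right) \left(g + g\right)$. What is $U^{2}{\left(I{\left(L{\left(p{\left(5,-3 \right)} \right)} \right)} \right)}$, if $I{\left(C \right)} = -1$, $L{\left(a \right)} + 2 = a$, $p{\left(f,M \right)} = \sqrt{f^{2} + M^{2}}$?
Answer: $4$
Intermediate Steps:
$p{\left(f,M \right)} = \sqrt{M^{2} + f^{2}}$
$L{\left(a \right)} = -2 + a$
$U{\left(g \right)} = 2 g \left(2 + g\right)$ ($U{\left(g \right)} = \left(2 + g\right) 2 g = 2 g \left(2 + g\right)$)
$U^{2}{\left(I{\left(L{\left(p{\left(5,-3 \right)} \right)} \right)} \right)} = \left(2 \left(-1\right) \left(2 - 1\right)\right)^{2} = \left(2 \left(-1\right) 1\right)^{2} = \left(-2\right)^{2} = 4$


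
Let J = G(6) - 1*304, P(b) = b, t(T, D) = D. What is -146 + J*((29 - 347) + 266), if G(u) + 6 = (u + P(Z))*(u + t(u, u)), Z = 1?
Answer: 11606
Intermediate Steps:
G(u) = -6 + 2*u*(1 + u) (G(u) = -6 + (u + 1)*(u + u) = -6 + (1 + u)*(2*u) = -6 + 2*u*(1 + u))
J = -226 (J = (-6 + 2*6 + 2*6²) - 1*304 = (-6 + 12 + 2*36) - 304 = (-6 + 12 + 72) - 304 = 78 - 304 = -226)
-146 + J*((29 - 347) + 266) = -146 - 226*((29 - 347) + 266) = -146 - 226*(-318 + 266) = -146 - 226*(-52) = -146 + 11752 = 11606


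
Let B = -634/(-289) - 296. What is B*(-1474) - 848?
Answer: 124912268/289 ≈ 4.3222e+5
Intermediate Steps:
B = -84910/289 (B = -634*(-1/289) - 296 = 634/289 - 296 = -84910/289 ≈ -293.81)
B*(-1474) - 848 = -84910/289*(-1474) - 848 = 125157340/289 - 848 = 124912268/289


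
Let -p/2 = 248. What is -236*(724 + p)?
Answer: -53808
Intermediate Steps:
p = -496 (p = -2*248 = -496)
-236*(724 + p) = -236*(724 - 496) = -236*228 = -53808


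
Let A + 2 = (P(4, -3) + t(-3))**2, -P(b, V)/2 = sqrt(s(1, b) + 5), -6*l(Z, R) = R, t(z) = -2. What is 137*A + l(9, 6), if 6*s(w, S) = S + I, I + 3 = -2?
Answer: 8765/3 + 548*sqrt(174)/3 ≈ 5331.2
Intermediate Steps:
I = -5 (I = -3 - 2 = -5)
l(Z, R) = -R/6
s(w, S) = -5/6 + S/6 (s(w, S) = (S - 5)/6 = (-5 + S)/6 = -5/6 + S/6)
P(b, V) = -2*sqrt(25/6 + b/6) (P(b, V) = -2*sqrt((-5/6 + b/6) + 5) = -2*sqrt(25/6 + b/6))
A = -2 + (-2 - sqrt(174)/3)**2 (A = -2 + (-sqrt(150 + 6*4)/3 - 2)**2 = -2 + (-sqrt(150 + 24)/3 - 2)**2 = -2 + (-sqrt(174)/3 - 2)**2 = -2 + (-2 - sqrt(174)/3)**2 ≈ 38.921)
137*A + l(9, 6) = 137*(64/3 + 4*sqrt(174)/3) - 1/6*6 = (8768/3 + 548*sqrt(174)/3) - 1 = 8765/3 + 548*sqrt(174)/3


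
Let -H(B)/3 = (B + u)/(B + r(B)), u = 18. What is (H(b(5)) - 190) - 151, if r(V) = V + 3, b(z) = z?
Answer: -4502/13 ≈ -346.31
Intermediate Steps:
r(V) = 3 + V
H(B) = -3*(18 + B)/(3 + 2*B) (H(B) = -3*(B + 18)/(B + (3 + B)) = -3*(18 + B)/(3 + 2*B))
(H(b(5)) - 190) - 151 = (3*(-18 - 1*5)/(3 + 2*5) - 190) - 151 = (3*(-18 - 5)/(3 + 10) - 190) - 151 = (3*(-23)/13 - 190) - 151 = (3*(1/13)*(-23) - 190) - 151 = (-69/13 - 190) - 151 = -2539/13 - 151 = -4502/13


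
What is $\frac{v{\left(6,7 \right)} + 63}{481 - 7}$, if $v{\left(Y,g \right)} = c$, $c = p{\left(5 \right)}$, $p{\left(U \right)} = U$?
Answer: $\frac{34}{237} \approx 0.14346$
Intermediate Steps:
$c = 5$
$v{\left(Y,g \right)} = 5$
$\frac{v{\left(6,7 \right)} + 63}{481 - 7} = \frac{5 + 63}{481 - 7} = \frac{68}{474} = 68 \cdot \frac{1}{474} = \frac{34}{237}$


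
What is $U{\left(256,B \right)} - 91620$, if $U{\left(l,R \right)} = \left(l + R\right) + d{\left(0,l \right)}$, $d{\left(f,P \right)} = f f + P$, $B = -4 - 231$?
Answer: $-91343$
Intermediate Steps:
$B = -235$
$d{\left(f,P \right)} = P + f^{2}$ ($d{\left(f,P \right)} = f^{2} + P = P + f^{2}$)
$U{\left(l,R \right)} = R + 2 l$ ($U{\left(l,R \right)} = \left(l + R\right) + \left(l + 0^{2}\right) = \left(R + l\right) + \left(l + 0\right) = \left(R + l\right) + l = R + 2 l$)
$U{\left(256,B \right)} - 91620 = \left(-235 + 2 \cdot 256\right) - 91620 = \left(-235 + 512\right) - 91620 = 277 - 91620 = -91343$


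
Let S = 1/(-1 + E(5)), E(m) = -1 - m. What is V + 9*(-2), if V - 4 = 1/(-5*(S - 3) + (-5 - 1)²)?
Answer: -5061/362 ≈ -13.981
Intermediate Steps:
S = -⅐ (S = 1/(-1 + (-1 - 1*5)) = 1/(-1 + (-1 - 5)) = 1/(-1 - 6) = 1/(-7) = -⅐ ≈ -0.14286)
V = 1455/362 (V = 4 + 1/(-5*(-⅐ - 3) + (-5 - 1)²) = 4 + 1/(-5*(-22/7) + (-6)²) = 4 + 1/(110/7 + 36) = 4 + 1/(362/7) = 4 + 7/362 = 1455/362 ≈ 4.0193)
V + 9*(-2) = 1455/362 + 9*(-2) = 1455/362 - 18 = -5061/362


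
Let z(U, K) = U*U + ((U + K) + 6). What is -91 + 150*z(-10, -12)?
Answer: 12509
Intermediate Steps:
z(U, K) = 6 + K + U + U² (z(U, K) = U² + ((K + U) + 6) = U² + (6 + K + U) = 6 + K + U + U²)
-91 + 150*z(-10, -12) = -91 + 150*(6 - 12 - 10 + (-10)²) = -91 + 150*(6 - 12 - 10 + 100) = -91 + 150*84 = -91 + 12600 = 12509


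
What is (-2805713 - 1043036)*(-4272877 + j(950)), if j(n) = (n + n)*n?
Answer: 9498239135873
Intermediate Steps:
j(n) = 2*n**2 (j(n) = (2*n)*n = 2*n**2)
(-2805713 - 1043036)*(-4272877 + j(950)) = (-2805713 - 1043036)*(-4272877 + 2*950**2) = -3848749*(-4272877 + 2*902500) = -3848749*(-4272877 + 1805000) = -3848749*(-2467877) = 9498239135873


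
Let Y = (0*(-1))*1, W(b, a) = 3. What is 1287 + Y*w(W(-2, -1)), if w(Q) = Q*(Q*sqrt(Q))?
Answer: 1287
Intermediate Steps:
w(Q) = Q**(5/2) (w(Q) = Q*Q**(3/2) = Q**(5/2))
Y = 0 (Y = 0*1 = 0)
1287 + Y*w(W(-2, -1)) = 1287 + 0*3**(5/2) = 1287 + 0*(9*sqrt(3)) = 1287 + 0 = 1287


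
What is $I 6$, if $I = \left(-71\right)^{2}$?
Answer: $30246$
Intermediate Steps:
$I = 5041$
$I 6 = 5041 \cdot 6 = 30246$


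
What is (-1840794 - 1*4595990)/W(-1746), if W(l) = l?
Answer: 3218392/873 ≈ 3686.6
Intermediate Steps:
(-1840794 - 1*4595990)/W(-1746) = (-1840794 - 1*4595990)/(-1746) = (-1840794 - 4595990)*(-1/1746) = -6436784*(-1/1746) = 3218392/873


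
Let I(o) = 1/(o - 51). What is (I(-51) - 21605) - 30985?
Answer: -5364181/102 ≈ -52590.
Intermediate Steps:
I(o) = 1/(-51 + o)
(I(-51) - 21605) - 30985 = (1/(-51 - 51) - 21605) - 30985 = (1/(-102) - 21605) - 30985 = (-1/102 - 21605) - 30985 = -2203711/102 - 30985 = -5364181/102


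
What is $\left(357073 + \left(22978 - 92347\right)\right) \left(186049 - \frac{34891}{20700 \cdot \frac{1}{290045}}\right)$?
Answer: $- \frac{3920746174358}{45} \approx -8.7128 \cdot 10^{10}$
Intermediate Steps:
$\left(357073 + \left(22978 - 92347\right)\right) \left(186049 - \frac{34891}{20700 \cdot \frac{1}{290045}}\right) = \left(357073 - 69369\right) \left(186049 - \frac{34891}{\frac{4140}{58009}}\right) = 287704 \left(186049 - \frac{87999653}{180}\right) = 287704 \left(- \frac{54510833}{180}\right) = - \frac{3920746174358}{45}$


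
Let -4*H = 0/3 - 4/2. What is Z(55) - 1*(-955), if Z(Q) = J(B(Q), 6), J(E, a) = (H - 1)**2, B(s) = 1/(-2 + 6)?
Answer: 3821/4 ≈ 955.25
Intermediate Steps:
H = 1/2 (H = -(0/3 - 4/2)/4 = -(0*(1/3) - 4*1/2)/4 = -(0 - 2)/4 = -1/4*(-2) = 1/2 ≈ 0.50000)
B(s) = 1/4
J(E, a) = 1/4 (J(E, a) = (1/2 - 1)**2 = (-1/2)**2 = 1/4)
Z(Q) = 1/4
Z(55) - 1*(-955) = 1/4 - 1*(-955) = 1/4 + 955 = 3821/4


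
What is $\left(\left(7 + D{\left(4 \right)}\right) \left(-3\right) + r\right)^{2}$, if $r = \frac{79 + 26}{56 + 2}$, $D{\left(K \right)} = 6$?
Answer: $\frac{4652649}{3364} \approx 1383.1$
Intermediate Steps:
$r = \frac{105}{58} \approx 1.8103$
$\left(\left(7 + D{\left(4 \right)}\right) \left(-3\right) + r\right)^{2} = \left(\left(7 + 6\right) \left(-3\right) + \frac{105}{58}\right)^{2} = \left(13 \left(-3\right) + \frac{105}{58}\right)^{2} = \left(-39 + \frac{105}{58}\right)^{2} = \left(- \frac{2157}{58}\right)^{2} = \frac{4652649}{3364}$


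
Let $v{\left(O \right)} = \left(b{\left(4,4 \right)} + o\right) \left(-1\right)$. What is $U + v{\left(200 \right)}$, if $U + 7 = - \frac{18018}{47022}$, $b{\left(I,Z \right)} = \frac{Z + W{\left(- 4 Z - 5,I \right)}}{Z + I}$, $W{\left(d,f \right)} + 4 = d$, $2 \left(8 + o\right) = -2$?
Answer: $\frac{265945}{62696} \approx 4.2418$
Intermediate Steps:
$o = -9$ ($o = -8 + \frac{1}{2} \left(-2\right) = -8 - 1 = -9$)
$W{\left(d,f \right)} = -4 + d$
$b{\left(I,Z \right)} = \frac{-9 - 3 Z}{I + Z}$ ($b{\left(I,Z \right)} = \frac{Z - \left(9 + 4 Z\right)}{Z + I} = \frac{Z - \left(9 + 4 Z\right)}{I + Z} = \frac{-9 - 3 Z}{I + Z}$)
$v{\left(O \right)} = \frac{93}{8}$ ($v{\left(O \right)} = \left(\frac{3 \left(-3 - 4\right)}{4 + 4} - 9\right) \left(-1\right) = \left(\frac{3 \left(-3 - 4\right)}{8} - 9\right) \left(-1\right) = \left(3 \cdot \frac{1}{8} \left(-7\right) - 9\right) \left(-1\right) = \left(- \frac{21}{8} - 9\right) \left(-1\right) = \left(- \frac{93}{8}\right) \left(-1\right) = \frac{93}{8}$)
$U = - \frac{57862}{7837}$ ($U = -7 - \frac{18018}{47022} = -7 - \frac{3003}{7837} = - \frac{57862}{7837} \approx -7.3832$)
$U + v{\left(200 \right)} = - \frac{57862}{7837} + \frac{93}{8} = \frac{265945}{62696}$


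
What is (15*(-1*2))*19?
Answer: -570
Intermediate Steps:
(15*(-1*2))*19 = (15*(-2))*19 = -30*19 = -570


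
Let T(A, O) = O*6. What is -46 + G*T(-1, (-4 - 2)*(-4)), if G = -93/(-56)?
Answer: 1352/7 ≈ 193.14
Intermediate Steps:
G = 93/56 (G = -93*(-1/56) = 93/56 ≈ 1.6607)
T(A, O) = 6*O
-46 + G*T(-1, (-4 - 2)*(-4)) = -46 + 93*(6*((-4 - 2)*(-4)))/56 = -46 + 93*(6*(-6*(-4)))/56 = -46 + 93*(6*24)/56 = -46 + (93/56)*144 = -46 + 1674/7 = 1352/7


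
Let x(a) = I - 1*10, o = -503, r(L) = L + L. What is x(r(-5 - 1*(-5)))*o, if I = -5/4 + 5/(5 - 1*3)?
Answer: 17605/4 ≈ 4401.3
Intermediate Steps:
r(L) = 2*L
I = 5/4 (I = -5*¼ + 5/(5 - 3) = -5/4 + 5/2 = 5/4 ≈ 1.2500)
x(a) = -35/4 (x(a) = 5/4 - 1*10 = 5/4 - 10 = -35/4)
x(r(-5 - 1*(-5)))*o = -35/4*(-503) = 17605/4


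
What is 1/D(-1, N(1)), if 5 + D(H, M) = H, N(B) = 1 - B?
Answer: -⅙ ≈ -0.16667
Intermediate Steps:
D(H, M) = -5 + H
1/D(-1, N(1)) = 1/(-5 - 1) = 1/(-6) = -⅙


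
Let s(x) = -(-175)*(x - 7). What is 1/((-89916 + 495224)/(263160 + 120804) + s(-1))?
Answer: -95991/134286073 ≈ -0.00071482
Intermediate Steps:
s(x) = -1225 + 175*x (s(x) = -(-175)*(-7 + x) = -35*(35 - 5*x) = -1225 + 175*x)
1/((-89916 + 495224)/(263160 + 120804) + s(-1)) = 1/((-89916 + 495224)/(263160 + 120804) + (-1225 + 175*(-1))) = 1/(405308/383964 + (-1225 - 175)) = 1/(405308*(1/383964) - 1400) = 1/(101327/95991 - 1400) = 1/(-134286073/95991) = -95991/134286073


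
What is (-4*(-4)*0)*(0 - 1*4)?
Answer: 0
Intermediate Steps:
(-4*(-4)*0)*(0 - 1*4) = (16*0)*(0 - 4) = 0*(-4) = 0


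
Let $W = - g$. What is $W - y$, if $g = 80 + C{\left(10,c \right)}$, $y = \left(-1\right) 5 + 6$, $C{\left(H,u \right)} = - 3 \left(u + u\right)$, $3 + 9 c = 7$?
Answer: $- \frac{235}{3} \approx -78.333$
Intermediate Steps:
$c = \frac{4}{9}$ ($c = - \frac{1}{3} + \frac{1}{9} \cdot 7 = - \frac{1}{3} + \frac{7}{9} = \frac{4}{9} \approx 0.44444$)
$C{\left(H,u \right)} = - 6 u$ ($C{\left(H,u \right)} = - 3 \cdot 2 u = - 6 u$)
$y = 1$ ($y = -5 + 6 = 1$)
$g = \frac{232}{3}$ ($g = 80 - \frac{8}{3} = \frac{232}{3} \approx 77.333$)
$W = - \frac{232}{3}$ ($W = \left(-1\right) \frac{232}{3} = - \frac{232}{3} \approx -77.333$)
$W - y = - \frac{232}{3} - 1 = - \frac{235}{3}$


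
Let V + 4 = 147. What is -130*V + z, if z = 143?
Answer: -18447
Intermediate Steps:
V = 143 (V = -4 + 147 = 143)
-130*V + z = -130*143 + 143 = -18590 + 143 = -18447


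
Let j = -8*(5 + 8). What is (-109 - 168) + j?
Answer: -381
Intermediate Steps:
j = -104 (j = -8*13 = -104)
(-109 - 168) + j = (-109 - 168) - 104 = -277 - 104 = -381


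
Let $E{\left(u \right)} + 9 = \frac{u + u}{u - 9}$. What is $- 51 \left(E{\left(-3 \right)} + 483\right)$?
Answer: $- \frac{48399}{2} \approx -24200.0$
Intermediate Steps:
$E{\left(u \right)} = -9 + \frac{2 u}{-9 + u}$ ($E{\left(u \right)} = -9 + \frac{u + u}{u - 9} = -9 + \frac{2 u}{-9 + u}$)
$- 51 \left(E{\left(-3 \right)} + 483\right) = - 51 \left(\frac{81 - -21}{-9 - 3} + 483\right) = - 51 \left(\frac{81 + 21}{-12} + 483\right) = - 51 \left(\left(- \frac{1}{12}\right) 102 + 483\right) = - 51 \left(- \frac{17}{2} + 483\right) = \left(-51\right) \frac{949}{2} = - \frac{48399}{2}$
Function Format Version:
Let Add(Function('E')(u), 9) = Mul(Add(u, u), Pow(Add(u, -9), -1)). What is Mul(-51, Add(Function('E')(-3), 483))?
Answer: Rational(-48399, 2) ≈ -24200.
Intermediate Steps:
Function('E')(u) = Add(-9, Mul(2, u, Pow(Add(-9, u), -1))) (Function('E')(u) = Add(-9, Mul(Add(u, u), Pow(Add(u, -9), -1))) = Add(-9, Mul(Mul(2, u), Pow(Add(-9, u), -1))) = Add(-9, Mul(2, u, Pow(Add(-9, u), -1))))
Mul(-51, Add(Function('E')(-3), 483)) = Mul(-51, Add(Mul(Pow(Add(-9, -3), -1), Add(81, Mul(-7, -3))), 483)) = Mul(-51, Add(Mul(Pow(-12, -1), Add(81, 21)), 483)) = Mul(-51, Add(Mul(Rational(-1, 12), 102), 483)) = Mul(-51, Add(Rational(-17, 2), 483)) = Mul(-51, Rational(949, 2)) = Rational(-48399, 2)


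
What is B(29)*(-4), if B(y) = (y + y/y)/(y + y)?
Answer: -60/29 ≈ -2.0690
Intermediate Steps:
B(y) = (1 + y)/(2*y) (B(y) = (y + 1)/((2*y)) = (1 + y)*(1/(2*y)) = (1 + y)/(2*y))
B(29)*(-4) = ((½)*(1 + 29)/29)*(-4) = ((½)*(1/29)*30)*(-4) = (15/29)*(-4) = -60/29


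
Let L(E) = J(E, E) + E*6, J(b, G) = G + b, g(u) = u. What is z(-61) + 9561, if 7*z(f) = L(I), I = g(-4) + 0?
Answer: 66895/7 ≈ 9556.4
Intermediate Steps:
I = -4 (I = -4 + 0 = -4)
L(E) = 8*E (L(E) = (E + E) + E*6 = 2*E + 6*E = 8*E)
z(f) = -32/7 (z(f) = (8*(-4))/7 = (⅐)*(-32) = -32/7)
z(-61) + 9561 = -32/7 + 9561 = 66895/7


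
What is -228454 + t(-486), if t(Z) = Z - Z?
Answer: -228454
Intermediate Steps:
t(Z) = 0
-228454 + t(-486) = -228454 + 0 = -228454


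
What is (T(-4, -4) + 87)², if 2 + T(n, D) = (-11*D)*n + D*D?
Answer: 5625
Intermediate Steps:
T(n, D) = -2 + D² - 11*D*n (T(n, D) = -2 + ((-11*D)*n + D*D) = -2 + (-11*D*n + D²) = -2 + (D² - 11*D*n) = -2 + D² - 11*D*n)
(T(-4, -4) + 87)² = ((-2 + (-4)² - 11*(-4)*(-4)) + 87)² = ((-2 + 16 - 176) + 87)² = (-162 + 87)² = (-75)² = 5625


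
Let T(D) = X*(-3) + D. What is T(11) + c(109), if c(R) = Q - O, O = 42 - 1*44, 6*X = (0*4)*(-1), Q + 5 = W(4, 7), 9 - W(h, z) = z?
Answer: 10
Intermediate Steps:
W(h, z) = 9 - z
Q = -3 (Q = -5 + (9 - 1*7) = -5 + (9 - 7) = -5 + 2 = -3)
X = 0 (X = ((0*4)*(-1))/6 = (0*(-1))/6 = (⅙)*0 = 0)
T(D) = D (T(D) = 0*(-3) + D = 0 + D = D)
O = -2 (O = 42 - 44 = -2)
c(R) = -1 (c(R) = -3 - 1*(-2) = -3 + 2 = -1)
T(11) + c(109) = 11 - 1 = 10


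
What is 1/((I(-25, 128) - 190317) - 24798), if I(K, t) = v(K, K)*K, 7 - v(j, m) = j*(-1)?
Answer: -1/214665 ≈ -4.6584e-6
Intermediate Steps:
v(j, m) = 7 + j (v(j, m) = 7 - j*(-1) = 7 - (-1)*j = 7 + j)
I(K, t) = K*(7 + K) (I(K, t) = (7 + K)*K = K*(7 + K))
1/((I(-25, 128) - 190317) - 24798) = 1/((-25*(7 - 25) - 190317) - 24798) = 1/((-25*(-18) - 190317) - 24798) = 1/((450 - 190317) - 24798) = 1/(-189867 - 24798) = 1/(-214665) = -1/214665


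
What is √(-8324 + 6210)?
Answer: I*√2114 ≈ 45.978*I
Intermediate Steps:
√(-8324 + 6210) = √(-2114) = I*√2114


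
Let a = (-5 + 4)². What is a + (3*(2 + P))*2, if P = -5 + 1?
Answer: -11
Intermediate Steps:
a = 1 (a = (-1)² = 1)
P = -4
a + (3*(2 + P))*2 = 1 + (3*(2 - 4))*2 = 1 + (3*(-2))*2 = 1 - 6*2 = 1 - 12 = -11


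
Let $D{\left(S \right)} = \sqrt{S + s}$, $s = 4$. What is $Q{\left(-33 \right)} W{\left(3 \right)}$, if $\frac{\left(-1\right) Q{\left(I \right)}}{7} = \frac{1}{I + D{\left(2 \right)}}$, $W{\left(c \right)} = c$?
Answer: $\frac{231}{361} + \frac{7 \sqrt{6}}{361} \approx 0.68739$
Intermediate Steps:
$D{\left(S \right)} = \sqrt{4 + S}$ ($D{\left(S \right)} = \sqrt{S + 4} = \sqrt{4 + S}$)
$Q{\left(I \right)} = - \frac{7}{I + \sqrt{6}}$ ($Q{\left(I \right)} = - \frac{7}{I + \sqrt{4 + 2}} = - \frac{7}{I + \sqrt{6}}$)
$Q{\left(-33 \right)} W{\left(3 \right)} = - \frac{7}{-33 + \sqrt{6}} \cdot 3 = - \frac{21}{-33 + \sqrt{6}}$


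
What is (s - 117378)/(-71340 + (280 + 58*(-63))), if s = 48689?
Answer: 68689/74714 ≈ 0.91936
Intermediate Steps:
(s - 117378)/(-71340 + (280 + 58*(-63))) = (48689 - 117378)/(-71340 + (280 + 58*(-63))) = -68689/(-71340 + (280 - 3654)) = -68689/(-71340 - 3374) = -68689/(-74714) = -68689*(-1/74714) = 68689/74714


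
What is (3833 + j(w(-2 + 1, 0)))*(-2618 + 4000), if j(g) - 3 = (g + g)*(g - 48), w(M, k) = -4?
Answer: 5876264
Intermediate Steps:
j(g) = 3 + 2*g*(-48 + g) (j(g) = 3 + (g + g)*(g - 48) = 3 + (2*g)*(-48 + g) = 3 + 2*g*(-48 + g))
(3833 + j(w(-2 + 1, 0)))*(-2618 + 4000) = (3833 + (3 - 96*(-4) + 2*(-4)**2))*(-2618 + 4000) = (3833 + (3 + 384 + 2*16))*1382 = (3833 + (3 + 384 + 32))*1382 = (3833 + 419)*1382 = 4252*1382 = 5876264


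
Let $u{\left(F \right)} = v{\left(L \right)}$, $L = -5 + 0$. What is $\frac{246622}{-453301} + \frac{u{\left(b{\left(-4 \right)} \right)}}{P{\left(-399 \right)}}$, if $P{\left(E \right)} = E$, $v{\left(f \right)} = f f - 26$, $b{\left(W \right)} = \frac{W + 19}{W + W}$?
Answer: $- \frac{97948877}{180867099} \approx -0.54155$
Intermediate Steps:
$b{\left(W \right)} = \frac{19 + W}{2 W}$
$L = -5$
$v{\left(f \right)} = -26 + f^{2}$ ($v{\left(f \right)} = f^{2} - 26 = -26 + f^{2}$)
$u{\left(F \right)} = -1$ ($u{\left(F \right)} = -26 + \left(-5\right)^{2} = -26 + 25 = -1$)
$\frac{246622}{-453301} + \frac{u{\left(b{\left(-4 \right)} \right)}}{P{\left(-399 \right)}} = \frac{246622}{-453301} - \frac{1}{-399} = 246622 \left(- \frac{1}{453301}\right) - - \frac{1}{399} = - \frac{246622}{453301} + \frac{1}{399} = - \frac{97948877}{180867099}$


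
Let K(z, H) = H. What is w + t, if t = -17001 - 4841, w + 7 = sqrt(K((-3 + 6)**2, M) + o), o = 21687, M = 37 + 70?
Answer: -21849 + sqrt(21794) ≈ -21701.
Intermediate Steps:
M = 107
w = -7 + sqrt(21794) (w = -7 + sqrt(107 + 21687) = -7 + sqrt(21794) ≈ 140.63)
t = -21842
w + t = (-7 + sqrt(21794)) - 21842 = -21849 + sqrt(21794)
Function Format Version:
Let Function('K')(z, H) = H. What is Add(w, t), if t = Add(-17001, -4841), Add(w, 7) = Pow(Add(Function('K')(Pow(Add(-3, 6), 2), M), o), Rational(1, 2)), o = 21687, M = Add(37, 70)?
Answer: Add(-21849, Pow(21794, Rational(1, 2))) ≈ -21701.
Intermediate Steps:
M = 107
w = Add(-7, Pow(21794, Rational(1, 2))) (w = Add(-7, Pow(Add(107, 21687), Rational(1, 2))) = Add(-7, Pow(21794, Rational(1, 2))) ≈ 140.63)
t = -21842
Add(w, t) = Add(Add(-7, Pow(21794, Rational(1, 2))), -21842) = Add(-21849, Pow(21794, Rational(1, 2)))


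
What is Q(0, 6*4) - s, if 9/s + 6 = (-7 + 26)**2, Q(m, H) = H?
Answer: 8511/355 ≈ 23.975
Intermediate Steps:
s = 9/355 (s = 9/(-6 + (-7 + 26)**2) = 9/(-6 + 19**2) = 9/(-6 + 361) = 9/355 ≈ 0.025352)
Q(0, 6*4) - s = 6*4 - 1*9/355 = 24 - 9/355 = 8511/355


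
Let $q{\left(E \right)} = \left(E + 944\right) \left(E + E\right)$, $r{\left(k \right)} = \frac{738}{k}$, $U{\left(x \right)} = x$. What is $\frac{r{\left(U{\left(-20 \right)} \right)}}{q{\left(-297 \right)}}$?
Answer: $\frac{41}{427020} \approx 9.6014 \cdot 10^{-5}$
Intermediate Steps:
$q{\left(E \right)} = 2 E \left(944 + E\right)$ ($q{\left(E \right)} = \left(944 + E\right) 2 E = 2 E \left(944 + E\right)$)
$\frac{r{\left(U{\left(-20 \right)} \right)}}{q{\left(-297 \right)}} = \frac{738 \frac{1}{-20}}{2 \left(-297\right) \left(944 - 297\right)} = \frac{738 \left(- \frac{1}{20}\right)}{2 \left(-297\right) 647} = - \frac{369}{10 \left(-384318\right)} = \left(- \frac{369}{10}\right) \left(- \frac{1}{384318}\right) = \frac{41}{427020}$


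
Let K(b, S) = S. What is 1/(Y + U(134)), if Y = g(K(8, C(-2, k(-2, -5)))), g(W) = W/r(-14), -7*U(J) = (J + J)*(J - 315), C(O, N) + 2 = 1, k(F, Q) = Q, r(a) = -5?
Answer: 35/242547 ≈ 0.00014430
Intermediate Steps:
C(O, N) = -1 (C(O, N) = -2 + 1 = -1)
U(J) = -2*J*(-315 + J)/7 (U(J) = -(J + J)*(J - 315)/7 = -2*J*(-315 + J)/7)
g(W) = -W/5 (g(W) = W/(-5) = W*(-1/5) = -W/5)
Y = 1/5 (Y = -1/5*(-1) = 1/5 ≈ 0.20000)
1/(Y + U(134)) = 1/(1/5 + (2/7)*134*(315 - 1*134)) = 1/(1/5 + (2/7)*134*(315 - 134)) = 1/(1/5 + (2/7)*134*181) = 1/(1/5 + 48508/7) = 1/(242547/35) = 35/242547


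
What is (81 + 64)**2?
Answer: 21025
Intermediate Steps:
(81 + 64)**2 = 145**2 = 21025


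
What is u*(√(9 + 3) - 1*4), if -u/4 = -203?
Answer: -3248 + 1624*√3 ≈ -435.15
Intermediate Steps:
u = 812 (u = -4*(-203) = 812)
u*(√(9 + 3) - 1*4) = 812*(√(9 + 3) - 1*4) = 812*(√12 - 4) = 812*(2*√3 - 4) = 812*(-4 + 2*√3) = -3248 + 1624*√3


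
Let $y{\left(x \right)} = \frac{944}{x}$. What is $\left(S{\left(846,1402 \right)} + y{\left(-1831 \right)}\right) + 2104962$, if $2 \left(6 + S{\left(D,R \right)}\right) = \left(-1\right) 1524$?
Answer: $\frac{3852778270}{1831} \approx 2.1042 \cdot 10^{6}$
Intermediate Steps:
$S{\left(D,R \right)} = -768$ ($S{\left(D,R \right)} = -6 + \frac{\left(-1\right) 1524}{2} = -6 + \frac{1}{2} \left(-1524\right) = -6 - 762 = -768$)
$\left(S{\left(846,1402 \right)} + y{\left(-1831 \right)}\right) + 2104962 = \left(-768 + \frac{944}{-1831}\right) + 2104962 = \left(-768 + 944 \left(- \frac{1}{1831}\right)\right) + 2104962 = \left(-768 - \frac{944}{1831}\right) + 2104962 = - \frac{1407152}{1831} + 2104962 = \frac{3852778270}{1831}$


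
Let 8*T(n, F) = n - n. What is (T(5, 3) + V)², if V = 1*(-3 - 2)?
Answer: 25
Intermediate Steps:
V = -5 (V = 1*(-5) = -5)
T(n, F) = 0 (T(n, F) = (n - n)/8 = (⅛)*0 = 0)
(T(5, 3) + V)² = (0 - 5)² = (-5)² = 25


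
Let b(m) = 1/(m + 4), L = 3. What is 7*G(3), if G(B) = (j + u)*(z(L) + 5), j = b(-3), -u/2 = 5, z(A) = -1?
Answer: -252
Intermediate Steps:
b(m) = 1/(4 + m)
u = -10 (u = -2*5 = -10)
j = 1 (j = 1/(4 - 3) = 1/1 = 1)
G(B) = -36 (G(B) = (1 - 10)*(-1 + 5) = -9*4 = -36)
7*G(3) = 7*(-36) = -252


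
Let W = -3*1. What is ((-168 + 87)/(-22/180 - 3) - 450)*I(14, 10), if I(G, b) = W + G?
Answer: -1310760/281 ≈ -4664.6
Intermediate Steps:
W = -3
I(G, b) = -3 + G
((-168 + 87)/(-22/180 - 3) - 450)*I(14, 10) = ((-168 + 87)/(-22/180 - 3) - 450)*(-3 + 14) = (-81/(-22*1/180 - 3) - 450)*11 = (-81/(-11/90 - 3) - 450)*11 = (-81/(-281/90) - 450)*11 = (-81*(-90/281) - 450)*11 = (7290/281 - 450)*11 = -119160/281*11 = -1310760/281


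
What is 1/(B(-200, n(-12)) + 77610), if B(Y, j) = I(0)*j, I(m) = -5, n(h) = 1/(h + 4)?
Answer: 8/620885 ≈ 1.2885e-5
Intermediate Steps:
n(h) = 1/(4 + h)
B(Y, j) = -5*j
1/(B(-200, n(-12)) + 77610) = 1/(-5/(4 - 12) + 77610) = 1/(-5/(-8) + 77610) = 1/(-5*(-⅛) + 77610) = 1/(5/8 + 77610) = 1/(620885/8) = 8/620885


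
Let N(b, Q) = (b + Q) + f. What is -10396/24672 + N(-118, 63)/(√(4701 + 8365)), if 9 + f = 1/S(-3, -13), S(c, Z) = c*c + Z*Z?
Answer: -2599/6168 - 11391*√13066/2325748 ≈ -0.98122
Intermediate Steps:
S(c, Z) = Z² + c² (S(c, Z) = c² + Z² = Z² + c²)
f = -1601/178 (f = -9 + 1/((-13)² + (-3)²) = -9 + 1/(169 + 9) = -9 + 1/178 = -1601/178 ≈ -8.9944)
N(b, Q) = -1601/178 + Q + b (N(b, Q) = (b + Q) - 1601/178 = (Q + b) - 1601/178 = -1601/178 + Q + b)
-10396/24672 + N(-118, 63)/(√(4701 + 8365)) = -10396/24672 + (-1601/178 + 63 - 118)/(√(4701 + 8365)) = -10396*1/24672 - 11391*√13066/13066/178 = -2599/6168 - 11391*√13066/2325748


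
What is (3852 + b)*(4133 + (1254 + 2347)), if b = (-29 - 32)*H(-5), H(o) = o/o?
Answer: 29319594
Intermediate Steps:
H(o) = 1
b = -61 (b = (-29 - 32)*1 = -61*1 = -61)
(3852 + b)*(4133 + (1254 + 2347)) = (3852 - 61)*(4133 + (1254 + 2347)) = 3791*(4133 + 3601) = 3791*7734 = 29319594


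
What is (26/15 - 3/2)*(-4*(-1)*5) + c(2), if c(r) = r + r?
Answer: 26/3 ≈ 8.6667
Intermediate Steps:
c(r) = 2*r
(26/15 - 3/2)*(-4*(-1)*5) + c(2) = (26/15 - 3/2)*(-4*(-1)*5) + 2*2 = (26*(1/15) - 3*½)*(4*5) + 4 = (26/15 - 3/2)*20 + 4 = (7/30)*20 + 4 = 14/3 + 4 = 26/3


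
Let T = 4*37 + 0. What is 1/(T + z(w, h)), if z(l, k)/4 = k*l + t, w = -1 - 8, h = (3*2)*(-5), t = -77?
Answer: 1/920 ≈ 0.0010870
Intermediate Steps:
h = -30 (h = 6*(-5) = -30)
w = -9
z(l, k) = -308 + 4*k*l (z(l, k) = 4*(k*l - 77) = 4*(-77 + k*l) = -308 + 4*k*l)
T = 148 (T = 148 + 0 = 148)
1/(T + z(w, h)) = 1/(148 + (-308 + 4*(-30)*(-9))) = 1/(148 + (-308 + 1080)) = 1/(148 + 772) = 1/920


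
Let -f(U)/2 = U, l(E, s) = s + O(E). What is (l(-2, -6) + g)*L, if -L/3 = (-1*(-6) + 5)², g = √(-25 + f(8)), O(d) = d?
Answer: 2904 - 363*I*√41 ≈ 2904.0 - 2324.3*I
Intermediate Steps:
l(E, s) = E + s (l(E, s) = s + E = E + s)
f(U) = -2*U
g = I*√41 (g = √(-25 - 2*8) = √(-25 - 16) = √(-41) = I*√41 ≈ 6.4031*I)
L = -363 (L = -3*(-1*(-6) + 5)² = -3*(6 + 5)² = -3*11² = -3*121 = -363)
(l(-2, -6) + g)*L = ((-2 - 6) + I*√41)*(-363) = (-8 + I*√41)*(-363) = 2904 - 363*I*√41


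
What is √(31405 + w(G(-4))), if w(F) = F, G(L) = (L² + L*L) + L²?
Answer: √31453 ≈ 177.35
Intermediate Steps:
G(L) = 3*L² (G(L) = (L² + L²) + L² = 2*L² + L² = 3*L²)
√(31405 + w(G(-4))) = √(31405 + 3*(-4)²) = √(31405 + 3*16) = √(31405 + 48) = √31453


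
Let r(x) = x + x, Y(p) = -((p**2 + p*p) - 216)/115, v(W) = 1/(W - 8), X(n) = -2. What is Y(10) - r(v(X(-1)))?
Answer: 39/115 ≈ 0.33913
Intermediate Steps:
v(W) = 1/(-8 + W)
Y(p) = 216/115 - 2*p**2/115 (Y(p) = -((p**2 + p**2) - 216)/115 = -(2*p**2 - 216)/115 = -(-216 + 2*p**2)/115 = -(-216/115 + 2*p**2/115) = 216/115 - 2*p**2/115)
r(x) = 2*x
Y(10) - r(v(X(-1))) = (216/115 - 2/115*10**2) - 2/(-8 - 2) = (216/115 - 2/115*100) - 2/(-10) = (216/115 - 40/23) - 2*(-1)/10 = 16/115 - 1*(-1/5) = 16/115 + 1/5 = 39/115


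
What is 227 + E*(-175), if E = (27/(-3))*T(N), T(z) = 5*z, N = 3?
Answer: 23852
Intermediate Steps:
E = -135 (E = (27/(-3))*(5*3) = (27*(-⅓))*15 = -9*15 = -135)
227 + E*(-175) = 227 - 135*(-175) = 227 + 23625 = 23852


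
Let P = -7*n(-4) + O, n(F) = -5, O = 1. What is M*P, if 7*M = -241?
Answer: -8676/7 ≈ -1239.4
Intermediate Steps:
M = -241/7 (M = (1/7)*(-241) = -241/7 ≈ -34.429)
P = 36 (P = -7*(-5) + 1 = 35 + 1 = 36)
M*P = -241/7*36 = -8676/7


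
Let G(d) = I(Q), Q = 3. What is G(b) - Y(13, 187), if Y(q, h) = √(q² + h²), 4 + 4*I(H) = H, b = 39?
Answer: -¼ - √35138 ≈ -187.70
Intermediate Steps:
I(H) = -1 + H/4
G(d) = -¼ (G(d) = -1 + (¼)*3 = -1 + ¾ = -¼)
Y(q, h) = √(h² + q²)
G(b) - Y(13, 187) = -¼ - √(187² + 13²) = -¼ - √(34969 + 169) = -¼ - √35138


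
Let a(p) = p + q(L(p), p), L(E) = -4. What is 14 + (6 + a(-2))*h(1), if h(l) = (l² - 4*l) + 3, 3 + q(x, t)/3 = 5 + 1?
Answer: 14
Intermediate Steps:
q(x, t) = 9 (q(x, t) = -9 + 3*(5 + 1) = -9 + 3*6 = -9 + 18 = 9)
a(p) = 9 + p (a(p) = p + 9 = 9 + p)
h(l) = 3 + l² - 4*l
14 + (6 + a(-2))*h(1) = 14 + (6 + (9 - 2))*(3 + 1² - 4*1) = 14 + (6 + 7)*(3 + 1 - 4) = 14 + 13*0 = 14 + 0 = 14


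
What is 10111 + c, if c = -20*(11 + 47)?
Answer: 8951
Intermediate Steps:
c = -1160 (c = -20*58 = -1160)
10111 + c = 10111 - 1160 = 8951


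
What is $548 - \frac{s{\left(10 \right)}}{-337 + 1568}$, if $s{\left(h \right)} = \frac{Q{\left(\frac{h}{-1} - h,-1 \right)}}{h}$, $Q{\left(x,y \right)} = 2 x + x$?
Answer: $\frac{674594}{1231} \approx 548.0$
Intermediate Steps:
$Q{\left(x,y \right)} = 3 x$
$s{\left(h \right)} = -6$ ($s{\left(h \right)} = \frac{3 \left(\frac{h}{-1} - h\right)}{h} = \frac{3 \left(h \left(-1\right) - h\right)}{h} = \frac{3 \left(- h - h\right)}{h} = \frac{3 \left(- 2 h\right)}{h} = \frac{\left(-6\right) h}{h} = -6$)
$548 - \frac{s{\left(10 \right)}}{-337 + 1568} = 548 - - \frac{6}{-337 + 1568} = 548 - - \frac{6}{1231} = 548 + \frac{6}{1231} = \frac{674594}{1231}$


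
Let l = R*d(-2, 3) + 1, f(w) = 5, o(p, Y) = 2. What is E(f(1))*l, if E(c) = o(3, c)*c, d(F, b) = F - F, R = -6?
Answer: 10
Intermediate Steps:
d(F, b) = 0
l = 1 (l = -6*0 + 1 = 0 + 1 = 1)
E(c) = 2*c
E(f(1))*l = (2*5)*1 = 10*1 = 10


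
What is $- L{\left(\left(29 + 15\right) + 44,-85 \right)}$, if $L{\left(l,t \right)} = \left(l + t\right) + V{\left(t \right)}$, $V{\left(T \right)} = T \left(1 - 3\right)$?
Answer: $-173$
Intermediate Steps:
$V{\left(T \right)} = - 2 T$ ($V{\left(T \right)} = T \left(-2\right) = - 2 T$)
$L{\left(l,t \right)} = l - t$ ($L{\left(l,t \right)} = \left(l + t\right) - 2 t = l - t$)
$- L{\left(\left(29 + 15\right) + 44,-85 \right)} = - (\left(\left(29 + 15\right) + 44\right) - -85) = - (\left(44 + 44\right) + 85) = - (88 + 85) = \left(-1\right) 173 = -173$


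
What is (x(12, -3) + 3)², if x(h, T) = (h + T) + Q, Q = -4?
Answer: 64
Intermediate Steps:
x(h, T) = -4 + T + h (x(h, T) = (h + T) - 4 = (T + h) - 4 = -4 + T + h)
(x(12, -3) + 3)² = ((-4 - 3 + 12) + 3)² = (5 + 3)² = 8² = 64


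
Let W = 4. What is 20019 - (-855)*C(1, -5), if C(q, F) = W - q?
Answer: 22584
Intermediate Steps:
C(q, F) = 4 - q
20019 - (-855)*C(1, -5) = 20019 - (-855)*(4 - 1*1) = 20019 - (-855)*(4 - 1) = 20019 - (-855)*3 = 20019 - 1*(-2565) = 20019 + 2565 = 22584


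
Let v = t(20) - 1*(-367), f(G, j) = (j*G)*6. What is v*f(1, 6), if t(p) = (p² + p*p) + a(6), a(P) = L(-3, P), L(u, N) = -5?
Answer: 41832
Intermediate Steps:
a(P) = -5
t(p) = -5 + 2*p² (t(p) = (p² + p*p) - 5 = (p² + p²) - 5 = 2*p² - 5 = -5 + 2*p²)
f(G, j) = 6*G*j (f(G, j) = (G*j)*6 = 6*G*j)
v = 1162 (v = (-5 + 2*20²) - 1*(-367) = (-5 + 2*400) + 367 = (-5 + 800) + 367 = 795 + 367 = 1162)
v*f(1, 6) = 1162*(6*1*6) = 1162*36 = 41832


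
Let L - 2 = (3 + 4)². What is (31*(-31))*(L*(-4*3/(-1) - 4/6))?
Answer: -555458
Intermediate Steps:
L = 51 (L = 2 + (3 + 4)² = 2 + 7² = 2 + 49 = 51)
(31*(-31))*(L*(-4*3/(-1) - 4/6)) = (31*(-31))*(51*(-4*3/(-1) - 4/6)) = -49011*(-12*(-1) - 4*⅙) = -49011*(12 - ⅔) = -49011*34/3 = -961*578 = -555458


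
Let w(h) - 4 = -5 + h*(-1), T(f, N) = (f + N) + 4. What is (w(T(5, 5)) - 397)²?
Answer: 169744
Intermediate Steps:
T(f, N) = 4 + N + f (T(f, N) = (N + f) + 4 = 4 + N + f)
w(h) = -1 - h (w(h) = 4 + (-5 + h*(-1)) = 4 + (-5 - h) = -1 - h)
(w(T(5, 5)) - 397)² = ((-1 - (4 + 5 + 5)) - 397)² = ((-1 - 1*14) - 397)² = ((-1 - 14) - 397)² = (-15 - 397)² = (-412)² = 169744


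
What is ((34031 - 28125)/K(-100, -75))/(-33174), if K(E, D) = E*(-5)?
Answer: -2953/8293500 ≈ -0.00035606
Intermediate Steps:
K(E, D) = -5*E
((34031 - 28125)/K(-100, -75))/(-33174) = ((34031 - 28125)/((-5*(-100))))/(-33174) = (5906/500)*(-1/33174) = (5906*(1/500))*(-1/33174) = (2953/250)*(-1/33174) = -2953/8293500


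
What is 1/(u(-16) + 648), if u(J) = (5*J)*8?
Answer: ⅛ ≈ 0.12500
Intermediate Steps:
u(J) = 40*J
1/(u(-16) + 648) = 1/(40*(-16) + 648) = 1/(-640 + 648) = 1/8 = ⅛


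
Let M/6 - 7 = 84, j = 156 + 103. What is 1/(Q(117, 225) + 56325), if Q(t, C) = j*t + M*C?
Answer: 1/209478 ≈ 4.7738e-6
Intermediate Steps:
j = 259
M = 546 (M = 42 + 6*84 = 42 + 504 = 546)
Q(t, C) = 259*t + 546*C
1/(Q(117, 225) + 56325) = 1/((259*117 + 546*225) + 56325) = 1/((30303 + 122850) + 56325) = 1/(153153 + 56325) = 1/209478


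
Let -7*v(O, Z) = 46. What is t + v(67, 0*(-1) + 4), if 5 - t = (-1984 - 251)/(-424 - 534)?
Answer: -26183/6706 ≈ -3.9044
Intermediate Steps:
t = 2555/958 (t = 5 - (-1984 - 251)/(-424 - 534) = 5 - (-2235)/(-958) = 5 - (-2235)*(-1)/958 = 5 - 1*2235/958 = 5 - 2235/958 = 2555/958 ≈ 2.6670)
v(O, Z) = -46/7 (v(O, Z) = -⅐*46 = -46/7)
t + v(67, 0*(-1) + 4) = 2555/958 - 46/7 = -26183/6706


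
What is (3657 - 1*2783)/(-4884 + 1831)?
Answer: -874/3053 ≈ -0.28628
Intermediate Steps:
(3657 - 1*2783)/(-4884 + 1831) = (3657 - 2783)/(-3053) = 874*(-1/3053) = -874/3053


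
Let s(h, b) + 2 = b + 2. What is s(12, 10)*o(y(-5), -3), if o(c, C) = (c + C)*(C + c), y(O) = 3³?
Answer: 5760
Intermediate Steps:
y(O) = 27
o(c, C) = (C + c)² (o(c, C) = (C + c)*(C + c) = (C + c)²)
s(h, b) = b (s(h, b) = -2 + (b + 2) = -2 + (2 + b) = b)
s(12, 10)*o(y(-5), -3) = 10*(-3 + 27)² = 10*24² = 10*576 = 5760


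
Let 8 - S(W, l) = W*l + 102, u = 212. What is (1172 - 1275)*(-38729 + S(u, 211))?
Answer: 8606165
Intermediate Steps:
S(W, l) = -94 - W*l (S(W, l) = 8 - (W*l + 102) = 8 - (102 + W*l) = 8 + (-102 - W*l) = -94 - W*l)
(1172 - 1275)*(-38729 + S(u, 211)) = (1172 - 1275)*(-38729 + (-94 - 1*212*211)) = -103*(-38729 + (-94 - 44732)) = -103*(-38729 - 44826) = -103*(-83555) = 8606165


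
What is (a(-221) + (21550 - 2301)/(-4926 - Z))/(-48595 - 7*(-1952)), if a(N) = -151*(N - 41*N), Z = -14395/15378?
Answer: 101097918044842/2645591258323 ≈ 38.214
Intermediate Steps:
Z = -14395/15378 (Z = -14395*1/15378 = -14395/15378 ≈ -0.93608)
a(N) = 6040*N (a(N) = -(-6040)*N = 6040*N)
(a(-221) + (21550 - 2301)/(-4926 - Z))/(-48595 - 7*(-1952)) = (6040*(-221) + (21550 - 2301)/(-4926 - 1*(-14395/15378)))/(-48595 - 7*(-1952)) = (-1334840 + 19249/(-4926 + 14395/15378))/(-48595 + 13664) = (-1334840 + 19249/(-75737633/15378))/(-34931) = (-1334840 + 19249*(-15378/75737633))*(-1/34931) = (-1334840 - 296011122/75737633)*(-1/34931) = -101097918044842/75737633*(-1/34931) = 101097918044842/2645591258323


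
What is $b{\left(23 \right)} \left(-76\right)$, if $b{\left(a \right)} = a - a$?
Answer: $0$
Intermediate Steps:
$b{\left(a \right)} = 0$
$b{\left(23 \right)} \left(-76\right) = 0 \left(-76\right) = 0$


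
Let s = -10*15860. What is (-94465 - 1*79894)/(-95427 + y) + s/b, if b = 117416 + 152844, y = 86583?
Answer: 2285980247/119508972 ≈ 19.128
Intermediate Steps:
s = -158600
b = 270260
(-94465 - 1*79894)/(-95427 + y) + s/b = (-94465 - 1*79894)/(-95427 + 86583) - 158600/270260 = (-94465 - 79894)/(-8844) - 158600*1/270260 = -174359*(-1/8844) - 7930/13513 = 174359/8844 - 7930/13513 = 2285980247/119508972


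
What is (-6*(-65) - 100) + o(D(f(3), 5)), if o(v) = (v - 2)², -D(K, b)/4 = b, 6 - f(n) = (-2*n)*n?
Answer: 774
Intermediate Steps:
f(n) = 6 + 2*n² (f(n) = 6 - (-2*n)*n = 6 - (-2)*n² = 6 + 2*n²)
D(K, b) = -4*b
o(v) = (-2 + v)²
(-6*(-65) - 100) + o(D(f(3), 5)) = (-6*(-65) - 100) + (-2 - 4*5)² = (390 - 100) + (-2 - 20)² = 290 + (-22)² = 290 + 484 = 774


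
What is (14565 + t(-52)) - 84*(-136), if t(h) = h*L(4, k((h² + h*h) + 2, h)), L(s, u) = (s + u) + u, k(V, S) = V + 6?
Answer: -537483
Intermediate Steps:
k(V, S) = 6 + V
L(s, u) = s + 2*u
t(h) = h*(20 + 4*h²) (t(h) = h*(4 + 2*(6 + ((h² + h*h) + 2))) = h*(4 + 2*(6 + ((h² + h²) + 2))) = h*(4 + 2*(6 + (2*h² + 2))) = h*(4 + 2*(6 + (2 + 2*h²))) = h*(4 + 2*(8 + 2*h²)) = h*(4 + (16 + 4*h²)) = h*(20 + 4*h²))
(14565 + t(-52)) - 84*(-136) = (14565 + 4*(-52)*(5 + (-52)²)) - 84*(-136) = (14565 + 4*(-52)*(5 + 2704)) + 11424 = (14565 + 4*(-52)*2709) + 11424 = (14565 - 563472) + 11424 = -548907 + 11424 = -537483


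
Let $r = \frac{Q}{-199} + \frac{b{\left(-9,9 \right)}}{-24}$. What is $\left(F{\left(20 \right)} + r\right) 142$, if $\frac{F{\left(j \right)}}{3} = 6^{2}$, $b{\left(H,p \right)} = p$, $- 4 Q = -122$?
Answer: $\frac{12147745}{796} \approx 15261.0$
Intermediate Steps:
$Q = \frac{61}{2}$ ($Q = \left(- \frac{1}{4}\right) \left(-122\right) = \frac{61}{2} \approx 30.5$)
$F{\left(j \right)} = 108$ ($F{\left(j \right)} = 3 \cdot 6^{2} = 3 \cdot 36 = 108$)
$r = - \frac{841}{1592}$ ($r = \frac{61}{2 \left(-199\right)} + \frac{9}{-24} = \frac{61}{2} \left(- \frac{1}{199}\right) + 9 \left(- \frac{1}{24}\right) = - \frac{61}{398} - \frac{3}{8} = - \frac{841}{1592} \approx -0.52827$)
$\left(F{\left(20 \right)} + r\right) 142 = \left(108 - \frac{841}{1592}\right) 142 = \frac{171095}{1592} \cdot 142 = \frac{12147745}{796}$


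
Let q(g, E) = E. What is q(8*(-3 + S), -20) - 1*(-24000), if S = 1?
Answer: 23980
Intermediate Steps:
q(8*(-3 + S), -20) - 1*(-24000) = -20 - 1*(-24000) = -20 + 24000 = 23980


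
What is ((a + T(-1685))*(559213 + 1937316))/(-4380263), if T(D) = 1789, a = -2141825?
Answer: 5342661935044/4380263 ≈ 1.2197e+6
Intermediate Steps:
((a + T(-1685))*(559213 + 1937316))/(-4380263) = ((-2141825 + 1789)*(559213 + 1937316))/(-4380263) = -2140036*2496529*(-1/4380263) = -5342661935044*(-1/4380263) = 5342661935044/4380263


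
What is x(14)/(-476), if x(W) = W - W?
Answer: 0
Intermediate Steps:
x(W) = 0
x(14)/(-476) = 0/(-476) = -1/476*0 = 0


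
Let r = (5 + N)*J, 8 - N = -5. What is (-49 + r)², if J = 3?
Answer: 25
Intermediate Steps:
N = 13 (N = 8 - 1*(-5) = 8 + 5 = 13)
r = 54 (r = (5 + 13)*3 = 18*3 = 54)
(-49 + r)² = (-49 + 54)² = 5² = 25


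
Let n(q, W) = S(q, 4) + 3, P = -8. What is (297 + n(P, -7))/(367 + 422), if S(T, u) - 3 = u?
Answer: 307/789 ≈ 0.38910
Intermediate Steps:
S(T, u) = 3 + u
n(q, W) = 10 (n(q, W) = (3 + 4) + 3 = 7 + 3 = 10)
(297 + n(P, -7))/(367 + 422) = (297 + 10)/(367 + 422) = 307/789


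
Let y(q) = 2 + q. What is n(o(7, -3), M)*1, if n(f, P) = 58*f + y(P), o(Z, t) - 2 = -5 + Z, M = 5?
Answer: 239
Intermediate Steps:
o(Z, t) = -3 + Z (o(Z, t) = 2 + (-5 + Z) = -3 + Z)
n(f, P) = 2 + P + 58*f (n(f, P) = 58*f + (2 + P) = 2 + P + 58*f)
n(o(7, -3), M)*1 = (2 + 5 + 58*(-3 + 7))*1 = (2 + 5 + 58*4)*1 = (2 + 5 + 232)*1 = 239*1 = 239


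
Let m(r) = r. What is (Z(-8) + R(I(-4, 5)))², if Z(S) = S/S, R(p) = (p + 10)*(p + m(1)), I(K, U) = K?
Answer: 289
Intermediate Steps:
R(p) = (1 + p)*(10 + p) (R(p) = (p + 10)*(p + 1) = (10 + p)*(1 + p) = (1 + p)*(10 + p))
Z(S) = 1
(Z(-8) + R(I(-4, 5)))² = (1 + (10 + (-4)² + 11*(-4)))² = (1 + (10 + 16 - 44))² = (1 - 18)² = (-17)² = 289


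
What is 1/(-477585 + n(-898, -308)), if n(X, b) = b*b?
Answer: -1/382721 ≈ -2.6129e-6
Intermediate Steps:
n(X, b) = b²
1/(-477585 + n(-898, -308)) = 1/(-477585 + (-308)²) = 1/(-477585 + 94864) = 1/(-382721) = -1/382721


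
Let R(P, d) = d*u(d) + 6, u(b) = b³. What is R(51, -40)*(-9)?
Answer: -23040054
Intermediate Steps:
R(P, d) = 6 + d⁴ (R(P, d) = d*d³ + 6 = d⁴ + 6 = 6 + d⁴)
R(51, -40)*(-9) = (6 + (-40)⁴)*(-9) = (6 + 2560000)*(-9) = 2560006*(-9) = -23040054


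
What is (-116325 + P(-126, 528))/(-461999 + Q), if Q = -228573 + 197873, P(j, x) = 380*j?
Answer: 54735/164233 ≈ 0.33328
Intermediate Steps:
Q = -30700
(-116325 + P(-126, 528))/(-461999 + Q) = (-116325 + 380*(-126))/(-461999 - 30700) = (-116325 - 47880)/(-492699) = -164205*(-1/492699) = 54735/164233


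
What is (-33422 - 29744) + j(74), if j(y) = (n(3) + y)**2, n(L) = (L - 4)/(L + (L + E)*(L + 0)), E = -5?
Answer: -518765/9 ≈ -57641.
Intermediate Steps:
n(L) = (-4 + L)/(L + L*(-5 + L)) (n(L) = (L - 4)/(L + (L - 5)*(L + 0)) = (-4 + L)/(L + (-5 + L)*L) = (-4 + L)/(L + L*(-5 + L)))
j(y) = (1/3 + y)**2
(-33422 - 29744) + j(74) = (-33422 - 29744) + (1 + 3*74)**2/9 = -63166 + (1 + 222)**2/9 = -63166 + (1/9)*223**2 = -63166 + (1/9)*49729 = -63166 + 49729/9 = -518765/9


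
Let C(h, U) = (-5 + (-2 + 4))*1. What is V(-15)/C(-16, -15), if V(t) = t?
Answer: 5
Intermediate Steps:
C(h, U) = -3 (C(h, U) = (-5 + 2)*1 = -3*1 = -3)
V(-15)/C(-16, -15) = -15/(-3) = -15*(-⅓) = 5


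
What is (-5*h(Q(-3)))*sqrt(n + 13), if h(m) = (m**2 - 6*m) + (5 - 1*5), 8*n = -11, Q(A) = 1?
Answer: 25*sqrt(186)/4 ≈ 85.239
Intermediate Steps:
n = -11/8 (n = (1/8)*(-11) = -11/8 ≈ -1.3750)
h(m) = m**2 - 6*m (h(m) = (m**2 - 6*m) + (5 - 5) = (m**2 - 6*m) + 0 = m**2 - 6*m)
(-5*h(Q(-3)))*sqrt(n + 13) = (-5*(-6 + 1))*sqrt(-11/8 + 13) = (-5*(-5))*sqrt(93/8) = (-5*(-5))*(sqrt(186)/4) = 25*(sqrt(186)/4) = 25*sqrt(186)/4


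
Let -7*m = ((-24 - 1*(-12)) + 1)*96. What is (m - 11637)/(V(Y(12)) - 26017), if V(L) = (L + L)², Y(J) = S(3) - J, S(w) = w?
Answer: 80403/179851 ≈ 0.44705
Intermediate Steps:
m = 1056/7 (m = -((-24 - 1*(-12)) + 1)*96/7 = -((-24 + 12) + 1)*96/7 = -(-12 + 1)*96/7 = -(-11)*96/7 = -⅐*(-1056) = 1056/7 ≈ 150.86)
Y(J) = 3 - J
V(L) = 4*L² (V(L) = (2*L)² = 4*L²)
(m - 11637)/(V(Y(12)) - 26017) = (1056/7 - 11637)/(4*(3 - 1*12)² - 26017) = -80403/(7*(4*(3 - 12)² - 26017)) = -80403/(7*(4*(-9)² - 26017)) = -80403/(7*(4*81 - 26017)) = -80403/(7*(324 - 26017)) = -80403/7/(-25693) = -80403/7*(-1/25693) = 80403/179851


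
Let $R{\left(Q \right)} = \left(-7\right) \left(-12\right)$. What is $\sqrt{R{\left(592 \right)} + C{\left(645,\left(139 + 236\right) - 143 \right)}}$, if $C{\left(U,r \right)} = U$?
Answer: $27$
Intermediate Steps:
$R{\left(Q \right)} = 84$
$\sqrt{R{\left(592 \right)} + C{\left(645,\left(139 + 236\right) - 143 \right)}} = \sqrt{84 + 645} = \sqrt{729} = 27$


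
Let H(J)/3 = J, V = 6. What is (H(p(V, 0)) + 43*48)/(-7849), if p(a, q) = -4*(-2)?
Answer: -2088/7849 ≈ -0.26602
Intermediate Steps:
p(a, q) = 8
H(J) = 3*J
(H(p(V, 0)) + 43*48)/(-7849) = (3*8 + 43*48)/(-7849) = (24 + 2064)*(-1/7849) = 2088*(-1/7849) = -2088/7849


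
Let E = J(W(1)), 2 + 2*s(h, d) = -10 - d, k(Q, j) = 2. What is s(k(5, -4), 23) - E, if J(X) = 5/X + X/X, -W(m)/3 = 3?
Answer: -323/18 ≈ -17.944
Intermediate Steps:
W(m) = -9 (W(m) = -3*3 = -9)
s(h, d) = -6 - d/2 (s(h, d) = -1 + (-10 - d)/2 = -1 + (-5 - d/2) = -6 - d/2)
J(X) = 1 + 5/X (J(X) = 5/X + 1 = 1 + 5/X)
E = 4/9 (E = (5 - 9)/(-9) = -⅑*(-4) = 4/9 ≈ 0.44444)
s(k(5, -4), 23) - E = (-6 - ½*23) - 1*4/9 = (-6 - 23/2) - 4/9 = -35/2 - 4/9 = -323/18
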